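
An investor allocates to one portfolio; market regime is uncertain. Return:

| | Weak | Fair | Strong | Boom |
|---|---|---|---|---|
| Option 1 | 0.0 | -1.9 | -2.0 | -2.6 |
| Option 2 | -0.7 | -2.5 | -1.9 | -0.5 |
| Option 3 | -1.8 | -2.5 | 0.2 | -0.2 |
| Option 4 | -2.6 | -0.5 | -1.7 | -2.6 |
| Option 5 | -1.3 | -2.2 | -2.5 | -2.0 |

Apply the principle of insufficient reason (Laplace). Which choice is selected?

Option 3

Row averages: Option 1=-1.625, Option 2=-1.4, Option 3=-1.075, Option 4=-1.85, Option 5=-2
Highest average = -1.075 → Option 3.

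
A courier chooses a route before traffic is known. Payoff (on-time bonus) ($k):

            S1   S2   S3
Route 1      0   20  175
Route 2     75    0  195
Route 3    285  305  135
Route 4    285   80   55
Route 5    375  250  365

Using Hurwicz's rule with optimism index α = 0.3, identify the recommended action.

Route 1: 0.3·175 + 0.7·0 = 52.5
Route 2: 0.3·195 + 0.7·0 = 58.5
Route 3: 0.3·305 + 0.7·135 = 186
Route 4: 0.3·285 + 0.7·55 = 124
Route 5: 0.3·375 + 0.7·250 = 287.5
Highest Hurwicz score = 287.5 → Route 5.

Route 5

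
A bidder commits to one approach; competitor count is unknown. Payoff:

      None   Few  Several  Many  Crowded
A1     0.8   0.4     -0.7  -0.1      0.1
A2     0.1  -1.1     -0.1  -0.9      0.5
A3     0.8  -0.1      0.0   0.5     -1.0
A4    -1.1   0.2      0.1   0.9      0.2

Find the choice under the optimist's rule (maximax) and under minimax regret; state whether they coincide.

Row maxima: A1=0.8, A2=0.5, A3=0.8, A4=0.9
Best best-case = 0.9 → A4.
Column bests: None=0.8, Few=0.4, Several=0.1, Many=0.9, Crowded=0.5.
A1 regrets: 0.0, 0.0, 0.8, 1.0, 0.4 → max 1.0
A2 regrets: 0.7, 1.5, 0.2, 1.8, 0.0 → max 1.8
A3 regrets: 0.0, 0.5, 0.1, 0.4, 1.5 → max 1.5
A4 regrets: 1.9, 0.2, 0.0, 0.0, 0.3 → max 1.9
Smallest max regret = 1.0 → A1.

maximax → A4; minimax regret → A1 (disagree)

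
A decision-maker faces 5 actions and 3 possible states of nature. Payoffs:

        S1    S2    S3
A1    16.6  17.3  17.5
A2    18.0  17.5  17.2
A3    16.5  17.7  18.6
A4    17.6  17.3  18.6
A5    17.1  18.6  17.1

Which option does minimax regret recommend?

A4

Column bests: S1=18.0, S2=18.6, S3=18.6.
A1 regrets: 1.4, 1.3, 1.1 → max 1.4
A2 regrets: 0.0, 1.1, 1.4 → max 1.4
A3 regrets: 1.5, 0.9, 0.0 → max 1.5
A4 regrets: 0.4, 1.3, 0.0 → max 1.3
A5 regrets: 0.9, 0.0, 1.5 → max 1.5
Smallest max regret = 1.3 → A4.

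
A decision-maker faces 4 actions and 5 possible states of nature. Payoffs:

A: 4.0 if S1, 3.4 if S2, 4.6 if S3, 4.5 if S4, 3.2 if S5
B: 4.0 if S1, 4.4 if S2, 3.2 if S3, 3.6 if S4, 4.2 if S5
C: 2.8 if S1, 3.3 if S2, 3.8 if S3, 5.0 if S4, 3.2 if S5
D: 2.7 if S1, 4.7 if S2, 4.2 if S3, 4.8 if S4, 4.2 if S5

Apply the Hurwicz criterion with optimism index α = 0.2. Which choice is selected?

A: 0.2·4.6 + 0.8·3.2 = 3.48
B: 0.2·4.4 + 0.8·3.2 = 3.44
C: 0.2·5.0 + 0.8·2.8 = 3.24
D: 0.2·4.8 + 0.8·2.7 = 3.12
Highest Hurwicz score = 3.48 → A.

A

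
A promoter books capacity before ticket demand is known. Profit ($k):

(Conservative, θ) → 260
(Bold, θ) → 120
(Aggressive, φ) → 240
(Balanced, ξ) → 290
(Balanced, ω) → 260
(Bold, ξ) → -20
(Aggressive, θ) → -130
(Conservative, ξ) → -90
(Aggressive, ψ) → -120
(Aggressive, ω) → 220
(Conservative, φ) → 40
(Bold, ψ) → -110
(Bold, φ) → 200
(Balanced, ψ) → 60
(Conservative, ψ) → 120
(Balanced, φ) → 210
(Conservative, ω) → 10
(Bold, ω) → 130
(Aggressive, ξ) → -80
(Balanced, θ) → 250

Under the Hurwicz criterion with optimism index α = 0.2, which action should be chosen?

Conservative: 0.2·260 + 0.8·(-90) = -20
Balanced: 0.2·290 + 0.8·60 = 106
Aggressive: 0.2·240 + 0.8·(-130) = -56
Bold: 0.2·200 + 0.8·(-110) = -48
Highest Hurwicz score = 106 → Balanced.

Balanced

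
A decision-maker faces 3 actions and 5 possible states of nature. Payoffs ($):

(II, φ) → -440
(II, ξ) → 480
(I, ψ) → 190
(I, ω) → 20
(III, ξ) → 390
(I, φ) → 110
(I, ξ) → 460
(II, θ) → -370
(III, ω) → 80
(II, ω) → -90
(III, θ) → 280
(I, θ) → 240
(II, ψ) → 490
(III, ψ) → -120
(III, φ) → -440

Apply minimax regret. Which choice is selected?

Column bests: θ=280, φ=110, ψ=490, ω=80, ξ=480.
I regrets: 40, 0, 300, 60, 20 → max 300
II regrets: 650, 550, 0, 170, 0 → max 650
III regrets: 0, 550, 610, 0, 90 → max 610
Smallest max regret = 300 → I.

I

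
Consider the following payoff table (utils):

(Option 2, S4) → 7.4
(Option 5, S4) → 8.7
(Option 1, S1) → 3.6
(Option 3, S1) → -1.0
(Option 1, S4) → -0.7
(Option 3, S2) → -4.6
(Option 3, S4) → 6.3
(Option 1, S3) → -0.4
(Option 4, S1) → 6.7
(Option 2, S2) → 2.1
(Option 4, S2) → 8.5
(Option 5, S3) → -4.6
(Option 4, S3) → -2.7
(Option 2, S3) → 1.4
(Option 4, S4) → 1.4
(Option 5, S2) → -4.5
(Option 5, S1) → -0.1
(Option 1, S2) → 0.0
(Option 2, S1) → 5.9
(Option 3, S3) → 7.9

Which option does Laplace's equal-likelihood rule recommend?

Option 2

Row averages: Option 1=0.625, Option 2=4.2, Option 3=2.15, Option 4=3.475, Option 5=-0.125
Highest average = 4.2 → Option 2.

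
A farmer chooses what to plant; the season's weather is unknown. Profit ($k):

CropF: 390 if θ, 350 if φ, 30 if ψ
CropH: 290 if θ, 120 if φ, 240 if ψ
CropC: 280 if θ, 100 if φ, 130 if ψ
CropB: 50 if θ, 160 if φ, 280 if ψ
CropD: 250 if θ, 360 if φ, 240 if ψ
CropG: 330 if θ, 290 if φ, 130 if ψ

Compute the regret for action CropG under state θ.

Best payoff under θ is 390.
Regret = 390 − 330 = 60.

60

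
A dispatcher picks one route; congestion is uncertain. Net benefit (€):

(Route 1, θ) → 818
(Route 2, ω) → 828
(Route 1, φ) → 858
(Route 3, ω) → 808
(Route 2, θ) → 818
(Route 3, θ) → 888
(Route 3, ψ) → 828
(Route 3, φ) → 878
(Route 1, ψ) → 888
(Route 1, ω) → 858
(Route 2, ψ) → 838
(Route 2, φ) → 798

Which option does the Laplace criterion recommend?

Route 1

Row averages: Route 1=855.5, Route 2=820.5, Route 3=850.5
Highest average = 855.5 → Route 1.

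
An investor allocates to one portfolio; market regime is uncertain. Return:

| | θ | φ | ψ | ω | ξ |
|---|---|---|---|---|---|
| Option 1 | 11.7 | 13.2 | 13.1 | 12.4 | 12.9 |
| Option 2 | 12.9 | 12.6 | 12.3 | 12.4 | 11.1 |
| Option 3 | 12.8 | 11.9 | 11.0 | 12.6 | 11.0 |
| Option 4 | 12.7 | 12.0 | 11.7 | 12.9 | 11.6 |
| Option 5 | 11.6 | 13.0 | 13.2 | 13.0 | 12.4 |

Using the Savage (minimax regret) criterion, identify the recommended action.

Option 1

Column bests: θ=12.9, φ=13.2, ψ=13.2, ω=13.0, ξ=12.9.
Option 1 regrets: 1.2, 0.0, 0.1, 0.6, 0.0 → max 1.2
Option 2 regrets: 0.0, 0.6, 0.9, 0.6, 1.8 → max 1.8
Option 3 regrets: 0.1, 1.3, 2.2, 0.4, 1.9 → max 2.2
Option 4 regrets: 0.2, 1.2, 1.5, 0.1, 1.3 → max 1.5
Option 5 regrets: 1.3, 0.2, 0.0, 0.0, 0.5 → max 1.3
Smallest max regret = 1.2 → Option 1.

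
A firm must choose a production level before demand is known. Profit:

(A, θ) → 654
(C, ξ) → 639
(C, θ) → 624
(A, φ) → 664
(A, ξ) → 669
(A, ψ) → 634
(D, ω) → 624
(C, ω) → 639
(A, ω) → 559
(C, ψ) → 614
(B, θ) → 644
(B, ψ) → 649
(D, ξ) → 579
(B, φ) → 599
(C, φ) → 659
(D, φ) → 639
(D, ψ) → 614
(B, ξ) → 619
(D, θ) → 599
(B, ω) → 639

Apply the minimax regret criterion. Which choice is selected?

C

Column bests: θ=654, φ=664, ψ=649, ω=639, ξ=669.
A regrets: 0, 0, 15, 80, 0 → max 80
B regrets: 10, 65, 0, 0, 50 → max 65
C regrets: 30, 5, 35, 0, 30 → max 35
D regrets: 55, 25, 35, 15, 90 → max 90
Smallest max regret = 35 → C.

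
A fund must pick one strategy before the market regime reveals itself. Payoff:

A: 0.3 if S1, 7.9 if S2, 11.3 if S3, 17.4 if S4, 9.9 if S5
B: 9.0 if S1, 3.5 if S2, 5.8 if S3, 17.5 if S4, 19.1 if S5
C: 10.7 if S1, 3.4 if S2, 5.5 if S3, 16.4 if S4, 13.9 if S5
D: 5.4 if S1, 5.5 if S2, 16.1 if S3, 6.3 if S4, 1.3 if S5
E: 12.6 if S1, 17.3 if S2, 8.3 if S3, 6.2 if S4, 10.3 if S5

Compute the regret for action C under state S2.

Best payoff under S2 is 17.3.
Regret = 17.3 − 3.4 = 13.9.

13.9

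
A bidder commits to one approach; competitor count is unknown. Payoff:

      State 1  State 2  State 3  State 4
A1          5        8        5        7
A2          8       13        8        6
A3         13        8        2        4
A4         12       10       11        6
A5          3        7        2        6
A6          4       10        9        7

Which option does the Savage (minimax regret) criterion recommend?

Column bests: State 1=13, State 2=13, State 3=11, State 4=7.
A1 regrets: 8, 5, 6, 0 → max 8
A2 regrets: 5, 0, 3, 1 → max 5
A3 regrets: 0, 5, 9, 3 → max 9
A4 regrets: 1, 3, 0, 1 → max 3
A5 regrets: 10, 6, 9, 1 → max 10
A6 regrets: 9, 3, 2, 0 → max 9
Smallest max regret = 3 → A4.

A4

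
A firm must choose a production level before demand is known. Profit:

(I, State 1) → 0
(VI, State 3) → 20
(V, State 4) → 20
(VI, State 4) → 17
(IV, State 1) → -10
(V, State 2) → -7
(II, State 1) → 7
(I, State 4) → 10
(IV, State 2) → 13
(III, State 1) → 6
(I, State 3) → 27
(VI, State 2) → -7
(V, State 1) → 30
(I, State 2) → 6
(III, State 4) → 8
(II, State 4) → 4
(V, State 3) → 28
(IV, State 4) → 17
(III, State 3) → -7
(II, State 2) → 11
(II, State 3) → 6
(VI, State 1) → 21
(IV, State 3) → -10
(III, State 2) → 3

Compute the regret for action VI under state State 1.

Best payoff under State 1 is 30.
Regret = 30 − 21 = 9.

9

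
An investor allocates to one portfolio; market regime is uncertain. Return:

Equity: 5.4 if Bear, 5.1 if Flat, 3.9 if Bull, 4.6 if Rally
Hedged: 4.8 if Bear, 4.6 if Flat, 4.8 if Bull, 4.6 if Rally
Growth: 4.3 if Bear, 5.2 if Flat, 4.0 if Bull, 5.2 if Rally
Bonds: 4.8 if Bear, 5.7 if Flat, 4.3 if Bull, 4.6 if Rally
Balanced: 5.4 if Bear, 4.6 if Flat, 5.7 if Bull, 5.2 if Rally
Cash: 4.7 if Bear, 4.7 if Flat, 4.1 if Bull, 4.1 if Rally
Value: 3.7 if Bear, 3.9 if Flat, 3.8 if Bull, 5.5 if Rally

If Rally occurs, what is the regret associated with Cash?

1.4

Best payoff under Rally is 5.5.
Regret = 5.5 − 4.1 = 1.4.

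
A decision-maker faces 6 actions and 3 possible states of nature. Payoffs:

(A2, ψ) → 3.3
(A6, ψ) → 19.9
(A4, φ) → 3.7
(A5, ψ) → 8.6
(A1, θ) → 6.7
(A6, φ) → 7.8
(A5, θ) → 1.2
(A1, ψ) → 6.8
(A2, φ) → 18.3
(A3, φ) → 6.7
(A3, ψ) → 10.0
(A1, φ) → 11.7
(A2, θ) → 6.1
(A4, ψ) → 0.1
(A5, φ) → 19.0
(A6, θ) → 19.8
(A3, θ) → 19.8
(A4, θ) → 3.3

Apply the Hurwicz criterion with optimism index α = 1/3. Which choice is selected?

A6

A1: 1/3·11.7 + 2/3·6.7 = 251/30
A2: 1/3·18.3 + 2/3·3.3 = 8.3
A3: 1/3·19.8 + 2/3·6.7 = 166/15
A4: 1/3·3.7 + 2/3·0.1 = 1.3
A5: 1/3·19.0 + 2/3·1.2 = 107/15
A6: 1/3·19.9 + 2/3·7.8 = 71/6
Highest Hurwicz score = 71/6 → A6.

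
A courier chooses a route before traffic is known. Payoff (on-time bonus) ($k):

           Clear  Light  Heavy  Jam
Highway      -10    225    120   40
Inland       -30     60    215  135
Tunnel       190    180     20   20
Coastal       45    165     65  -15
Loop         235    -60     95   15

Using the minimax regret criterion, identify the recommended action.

Coastal

Column bests: Clear=235, Light=225, Heavy=215, Jam=135.
Highway regrets: 245, 0, 95, 95 → max 245
Inland regrets: 265, 165, 0, 0 → max 265
Tunnel regrets: 45, 45, 195, 115 → max 195
Coastal regrets: 190, 60, 150, 150 → max 190
Loop regrets: 0, 285, 120, 120 → max 285
Smallest max regret = 190 → Coastal.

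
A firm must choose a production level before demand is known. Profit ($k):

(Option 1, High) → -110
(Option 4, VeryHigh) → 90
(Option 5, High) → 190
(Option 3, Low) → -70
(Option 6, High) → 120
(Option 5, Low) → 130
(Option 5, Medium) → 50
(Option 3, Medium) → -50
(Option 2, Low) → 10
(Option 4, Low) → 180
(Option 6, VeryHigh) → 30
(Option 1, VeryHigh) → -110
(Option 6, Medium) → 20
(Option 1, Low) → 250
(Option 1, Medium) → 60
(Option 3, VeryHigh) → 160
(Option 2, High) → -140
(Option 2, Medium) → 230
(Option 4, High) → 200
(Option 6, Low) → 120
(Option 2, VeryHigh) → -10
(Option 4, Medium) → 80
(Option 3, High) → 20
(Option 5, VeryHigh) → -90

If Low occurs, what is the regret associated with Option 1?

0

Best payoff under Low is 250.
Regret = 250 − 250 = 0.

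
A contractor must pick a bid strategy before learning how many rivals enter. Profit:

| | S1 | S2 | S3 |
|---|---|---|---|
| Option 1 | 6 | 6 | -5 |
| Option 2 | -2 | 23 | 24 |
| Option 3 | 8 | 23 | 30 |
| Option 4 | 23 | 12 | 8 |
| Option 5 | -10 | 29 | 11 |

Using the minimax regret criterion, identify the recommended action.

Column bests: S1=23, S2=29, S3=30.
Option 1 regrets: 17, 23, 35 → max 35
Option 2 regrets: 25, 6, 6 → max 25
Option 3 regrets: 15, 6, 0 → max 15
Option 4 regrets: 0, 17, 22 → max 22
Option 5 regrets: 33, 0, 19 → max 33
Smallest max regret = 15 → Option 3.

Option 3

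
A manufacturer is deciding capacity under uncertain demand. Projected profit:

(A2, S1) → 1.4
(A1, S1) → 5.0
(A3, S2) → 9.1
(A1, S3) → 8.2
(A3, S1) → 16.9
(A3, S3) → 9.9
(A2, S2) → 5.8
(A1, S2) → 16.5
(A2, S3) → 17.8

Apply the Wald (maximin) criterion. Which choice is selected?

Row minima: A1=5.0, A2=1.4, A3=9.1
Best worst-case = 9.1 → A3.

A3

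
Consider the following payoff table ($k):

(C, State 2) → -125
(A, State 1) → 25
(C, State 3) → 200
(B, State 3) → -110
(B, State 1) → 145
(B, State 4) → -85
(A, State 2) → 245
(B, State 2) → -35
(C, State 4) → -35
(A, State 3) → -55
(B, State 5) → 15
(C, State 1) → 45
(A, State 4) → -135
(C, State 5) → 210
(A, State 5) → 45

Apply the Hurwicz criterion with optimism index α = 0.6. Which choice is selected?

A

A: 0.6·245 + 0.4·(-135) = 93
B: 0.6·145 + 0.4·(-110) = 43
C: 0.6·210 + 0.4·(-125) = 76
Highest Hurwicz score = 93 → A.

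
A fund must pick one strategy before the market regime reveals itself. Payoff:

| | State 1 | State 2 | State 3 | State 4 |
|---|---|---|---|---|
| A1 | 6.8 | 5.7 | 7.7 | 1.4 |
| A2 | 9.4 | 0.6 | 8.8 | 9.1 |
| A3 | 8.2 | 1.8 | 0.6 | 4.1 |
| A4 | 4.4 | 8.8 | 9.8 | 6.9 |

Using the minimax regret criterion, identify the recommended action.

Column bests: State 1=9.4, State 2=8.8, State 3=9.8, State 4=9.1.
A1 regrets: 2.6, 3.1, 2.1, 7.7 → max 7.7
A2 regrets: 0.0, 8.2, 1.0, 0.0 → max 8.2
A3 regrets: 1.2, 7.0, 9.2, 5.0 → max 9.2
A4 regrets: 5.0, 0.0, 0.0, 2.2 → max 5.0
Smallest max regret = 5.0 → A4.

A4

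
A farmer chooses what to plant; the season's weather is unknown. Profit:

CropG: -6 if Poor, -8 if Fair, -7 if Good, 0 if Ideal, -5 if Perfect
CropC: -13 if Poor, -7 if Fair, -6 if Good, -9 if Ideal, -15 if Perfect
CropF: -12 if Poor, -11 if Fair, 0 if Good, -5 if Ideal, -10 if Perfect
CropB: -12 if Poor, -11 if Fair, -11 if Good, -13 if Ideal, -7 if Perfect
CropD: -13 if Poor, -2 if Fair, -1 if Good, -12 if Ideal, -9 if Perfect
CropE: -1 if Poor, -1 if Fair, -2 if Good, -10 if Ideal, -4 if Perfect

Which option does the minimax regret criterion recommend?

Column bests: Poor=-1, Fair=-1, Good=0, Ideal=0, Perfect=-4.
CropG regrets: 5, 7, 7, 0, 1 → max 7
CropC regrets: 12, 6, 6, 9, 11 → max 12
CropF regrets: 11, 10, 0, 5, 6 → max 11
CropB regrets: 11, 10, 11, 13, 3 → max 13
CropD regrets: 12, 1, 1, 12, 5 → max 12
CropE regrets: 0, 0, 2, 10, 0 → max 10
Smallest max regret = 7 → CropG.

CropG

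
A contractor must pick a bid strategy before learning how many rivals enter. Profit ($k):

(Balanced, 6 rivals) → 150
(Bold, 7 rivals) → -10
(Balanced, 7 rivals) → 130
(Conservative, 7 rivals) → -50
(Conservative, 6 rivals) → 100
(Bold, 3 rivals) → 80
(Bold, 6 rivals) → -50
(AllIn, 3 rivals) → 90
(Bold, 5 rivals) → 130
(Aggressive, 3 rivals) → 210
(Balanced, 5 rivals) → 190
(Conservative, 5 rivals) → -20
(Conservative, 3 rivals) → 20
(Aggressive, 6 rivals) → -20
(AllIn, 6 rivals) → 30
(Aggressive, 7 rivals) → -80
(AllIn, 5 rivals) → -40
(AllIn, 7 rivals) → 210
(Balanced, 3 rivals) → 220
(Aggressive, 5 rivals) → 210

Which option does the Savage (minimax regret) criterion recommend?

Balanced

Column bests: 3 rivals=220, 5 rivals=210, 6 rivals=150, 7 rivals=210.
Conservative regrets: 200, 230, 50, 260 → max 260
Balanced regrets: 0, 20, 0, 80 → max 80
Aggressive regrets: 10, 0, 170, 290 → max 290
Bold regrets: 140, 80, 200, 220 → max 220
AllIn regrets: 130, 250, 120, 0 → max 250
Smallest max regret = 80 → Balanced.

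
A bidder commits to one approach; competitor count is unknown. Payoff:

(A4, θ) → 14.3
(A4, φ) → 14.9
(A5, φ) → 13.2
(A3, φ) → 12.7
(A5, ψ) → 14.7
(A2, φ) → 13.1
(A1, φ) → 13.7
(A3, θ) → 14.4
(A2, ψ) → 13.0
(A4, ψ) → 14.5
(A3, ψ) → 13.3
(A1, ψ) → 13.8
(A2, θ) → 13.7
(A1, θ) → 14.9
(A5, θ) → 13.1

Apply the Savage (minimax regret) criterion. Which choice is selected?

Column bests: θ=14.9, φ=14.9, ψ=14.7.
A1 regrets: 0.0, 1.2, 0.9 → max 1.2
A2 regrets: 1.2, 1.8, 1.7 → max 1.8
A3 regrets: 0.5, 2.2, 1.4 → max 2.2
A4 regrets: 0.6, 0.0, 0.2 → max 0.6
A5 regrets: 1.8, 1.7, 0.0 → max 1.8
Smallest max regret = 0.6 → A4.

A4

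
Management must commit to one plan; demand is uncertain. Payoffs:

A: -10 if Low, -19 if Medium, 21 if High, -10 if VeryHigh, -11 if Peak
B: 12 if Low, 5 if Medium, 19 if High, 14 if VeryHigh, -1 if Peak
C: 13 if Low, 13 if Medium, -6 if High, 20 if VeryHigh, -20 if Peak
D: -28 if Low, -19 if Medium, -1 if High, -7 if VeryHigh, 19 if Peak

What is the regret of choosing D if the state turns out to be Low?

Best payoff under Low is 13.
Regret = 13 − (-28) = 41.

41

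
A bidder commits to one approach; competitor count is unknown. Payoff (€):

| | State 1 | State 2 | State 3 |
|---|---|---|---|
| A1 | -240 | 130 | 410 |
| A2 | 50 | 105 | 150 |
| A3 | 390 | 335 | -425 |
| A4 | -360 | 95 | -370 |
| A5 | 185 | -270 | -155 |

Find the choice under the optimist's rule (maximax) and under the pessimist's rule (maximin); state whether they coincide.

Row maxima: A1=410, A2=150, A3=390, A4=95, A5=185
Best best-case = 410 → A1.
Row minima: A1=-240, A2=50, A3=-425, A4=-370, A5=-270
Best worst-case = 50 → A2.

maximax → A1; maximin → A2 (disagree)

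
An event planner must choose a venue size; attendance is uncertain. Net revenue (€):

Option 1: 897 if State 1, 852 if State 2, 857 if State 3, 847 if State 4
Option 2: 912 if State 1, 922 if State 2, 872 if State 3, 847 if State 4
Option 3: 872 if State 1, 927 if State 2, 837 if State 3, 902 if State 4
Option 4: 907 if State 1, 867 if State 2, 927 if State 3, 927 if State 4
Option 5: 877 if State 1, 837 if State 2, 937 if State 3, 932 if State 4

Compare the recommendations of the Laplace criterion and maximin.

Row averages: Option 1=863.25, Option 2=888.25, Option 3=884.5, Option 4=907, Option 5=895.75
Highest average = 907 → Option 4.
Row minima: Option 1=847, Option 2=847, Option 3=837, Option 4=867, Option 5=837
Best worst-case = 867 → Option 4.

laplace → Option 4; maximin → Option 4 (agree)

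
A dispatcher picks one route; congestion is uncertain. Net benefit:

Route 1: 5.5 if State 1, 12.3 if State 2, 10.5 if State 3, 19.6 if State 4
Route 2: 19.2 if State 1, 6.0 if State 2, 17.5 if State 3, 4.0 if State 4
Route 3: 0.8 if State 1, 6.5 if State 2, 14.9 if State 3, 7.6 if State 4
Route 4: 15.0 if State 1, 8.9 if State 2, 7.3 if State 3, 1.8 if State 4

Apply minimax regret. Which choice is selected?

Column bests: State 1=19.2, State 2=12.3, State 3=17.5, State 4=19.6.
Route 1 regrets: 13.7, 0.0, 7.0, 0.0 → max 13.7
Route 2 regrets: 0.0, 6.3, 0.0, 15.6 → max 15.6
Route 3 regrets: 18.4, 5.8, 2.6, 12.0 → max 18.4
Route 4 regrets: 4.2, 3.4, 10.2, 17.8 → max 17.8
Smallest max regret = 13.7 → Route 1.

Route 1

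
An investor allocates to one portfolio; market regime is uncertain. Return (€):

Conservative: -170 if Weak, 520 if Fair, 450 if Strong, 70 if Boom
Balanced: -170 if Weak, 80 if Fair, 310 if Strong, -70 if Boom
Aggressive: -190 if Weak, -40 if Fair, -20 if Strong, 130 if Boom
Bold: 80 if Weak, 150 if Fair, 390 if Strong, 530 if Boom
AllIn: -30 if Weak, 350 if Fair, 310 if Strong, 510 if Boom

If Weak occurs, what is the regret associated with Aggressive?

Best payoff under Weak is 80.
Regret = 80 − (-190) = 270.

270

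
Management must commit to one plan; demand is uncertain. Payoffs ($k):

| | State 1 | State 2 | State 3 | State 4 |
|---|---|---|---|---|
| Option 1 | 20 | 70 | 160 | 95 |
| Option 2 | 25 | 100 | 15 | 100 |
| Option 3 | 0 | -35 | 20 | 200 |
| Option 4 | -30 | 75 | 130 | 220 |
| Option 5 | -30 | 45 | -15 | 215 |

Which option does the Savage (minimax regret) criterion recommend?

Option 4

Column bests: State 1=25, State 2=100, State 3=160, State 4=220.
Option 1 regrets: 5, 30, 0, 125 → max 125
Option 2 regrets: 0, 0, 145, 120 → max 145
Option 3 regrets: 25, 135, 140, 20 → max 140
Option 4 regrets: 55, 25, 30, 0 → max 55
Option 5 regrets: 55, 55, 175, 5 → max 175
Smallest max regret = 55 → Option 4.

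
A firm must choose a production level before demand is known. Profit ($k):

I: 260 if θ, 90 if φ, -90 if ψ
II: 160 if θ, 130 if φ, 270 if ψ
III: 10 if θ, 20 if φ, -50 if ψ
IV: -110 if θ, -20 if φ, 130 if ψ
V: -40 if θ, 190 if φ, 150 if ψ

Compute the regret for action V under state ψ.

120

Best payoff under ψ is 270.
Regret = 270 − 150 = 120.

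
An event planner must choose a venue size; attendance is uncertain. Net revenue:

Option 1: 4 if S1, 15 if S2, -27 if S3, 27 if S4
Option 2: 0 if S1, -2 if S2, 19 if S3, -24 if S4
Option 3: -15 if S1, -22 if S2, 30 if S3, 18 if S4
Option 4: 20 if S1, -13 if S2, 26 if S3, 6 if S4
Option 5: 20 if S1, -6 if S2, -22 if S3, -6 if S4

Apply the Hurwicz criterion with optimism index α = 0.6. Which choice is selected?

Option 1: 0.6·27 + 0.4·(-27) = 5.4
Option 2: 0.6·19 + 0.4·(-24) = 1.8
Option 3: 0.6·30 + 0.4·(-22) = 9.2
Option 4: 0.6·26 + 0.4·(-13) = 10.4
Option 5: 0.6·20 + 0.4·(-22) = 3.2
Highest Hurwicz score = 10.4 → Option 4.

Option 4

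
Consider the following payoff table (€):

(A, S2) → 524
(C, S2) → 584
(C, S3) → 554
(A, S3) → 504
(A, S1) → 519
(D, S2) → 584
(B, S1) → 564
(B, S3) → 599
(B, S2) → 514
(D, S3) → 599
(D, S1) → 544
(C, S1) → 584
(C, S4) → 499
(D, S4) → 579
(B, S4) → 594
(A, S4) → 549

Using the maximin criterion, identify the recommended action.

D

Row minima: A=504, B=514, C=499, D=544
Best worst-case = 544 → D.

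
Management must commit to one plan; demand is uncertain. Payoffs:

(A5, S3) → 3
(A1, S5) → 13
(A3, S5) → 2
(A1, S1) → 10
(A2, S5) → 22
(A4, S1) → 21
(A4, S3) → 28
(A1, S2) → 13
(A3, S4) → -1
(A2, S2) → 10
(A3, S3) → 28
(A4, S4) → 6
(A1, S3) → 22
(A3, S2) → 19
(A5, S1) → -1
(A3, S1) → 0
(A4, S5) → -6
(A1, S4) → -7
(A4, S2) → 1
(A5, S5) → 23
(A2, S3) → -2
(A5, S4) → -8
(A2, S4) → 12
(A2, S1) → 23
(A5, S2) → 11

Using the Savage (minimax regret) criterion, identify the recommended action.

A1

Column bests: S1=23, S2=19, S3=28, S4=12, S5=23.
A1 regrets: 13, 6, 6, 19, 10 → max 19
A2 regrets: 0, 9, 30, 0, 1 → max 30
A3 regrets: 23, 0, 0, 13, 21 → max 23
A4 regrets: 2, 18, 0, 6, 29 → max 29
A5 regrets: 24, 8, 25, 20, 0 → max 25
Smallest max regret = 19 → A1.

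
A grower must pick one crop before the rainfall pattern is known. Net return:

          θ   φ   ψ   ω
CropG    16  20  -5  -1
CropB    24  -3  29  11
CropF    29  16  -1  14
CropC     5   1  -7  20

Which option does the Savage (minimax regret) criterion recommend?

Column bests: θ=29, φ=20, ψ=29, ω=20.
CropG regrets: 13, 0, 34, 21 → max 34
CropB regrets: 5, 23, 0, 9 → max 23
CropF regrets: 0, 4, 30, 6 → max 30
CropC regrets: 24, 19, 36, 0 → max 36
Smallest max regret = 23 → CropB.

CropB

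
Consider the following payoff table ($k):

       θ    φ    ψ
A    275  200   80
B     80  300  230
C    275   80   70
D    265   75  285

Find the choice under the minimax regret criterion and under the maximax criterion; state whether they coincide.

Column bests: θ=275, φ=300, ψ=285.
A regrets: 0, 100, 205 → max 205
B regrets: 195, 0, 55 → max 195
C regrets: 0, 220, 215 → max 220
D regrets: 10, 225, 0 → max 225
Smallest max regret = 195 → B.
Row maxima: A=275, B=300, C=275, D=285
Best best-case = 300 → B.

minimax regret → B; maximax → B (agree)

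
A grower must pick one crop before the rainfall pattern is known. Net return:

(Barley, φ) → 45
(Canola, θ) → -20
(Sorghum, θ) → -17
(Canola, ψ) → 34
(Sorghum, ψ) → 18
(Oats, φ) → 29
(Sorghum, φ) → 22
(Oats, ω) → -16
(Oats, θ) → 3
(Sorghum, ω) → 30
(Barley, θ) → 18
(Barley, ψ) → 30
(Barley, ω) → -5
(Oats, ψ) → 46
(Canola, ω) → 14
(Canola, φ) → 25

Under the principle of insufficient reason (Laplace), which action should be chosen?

Row averages: Sorghum=13.25, Oats=15.5, Canola=13.25, Barley=22
Highest average = 22 → Barley.

Barley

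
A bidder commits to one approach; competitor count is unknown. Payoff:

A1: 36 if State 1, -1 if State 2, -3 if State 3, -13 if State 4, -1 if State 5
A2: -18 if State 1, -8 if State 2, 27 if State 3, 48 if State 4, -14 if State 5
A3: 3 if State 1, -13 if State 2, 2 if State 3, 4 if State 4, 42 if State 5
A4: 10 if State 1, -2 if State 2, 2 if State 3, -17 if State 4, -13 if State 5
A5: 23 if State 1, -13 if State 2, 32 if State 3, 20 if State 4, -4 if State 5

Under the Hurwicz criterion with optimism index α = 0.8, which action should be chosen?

A2

A1: 0.8·36 + 0.2·(-13) = 26.2
A2: 0.8·48 + 0.2·(-18) = 34.8
A3: 0.8·42 + 0.2·(-13) = 31
A4: 0.8·10 + 0.2·(-17) = 4.6
A5: 0.8·32 + 0.2·(-13) = 23
Highest Hurwicz score = 34.8 → A2.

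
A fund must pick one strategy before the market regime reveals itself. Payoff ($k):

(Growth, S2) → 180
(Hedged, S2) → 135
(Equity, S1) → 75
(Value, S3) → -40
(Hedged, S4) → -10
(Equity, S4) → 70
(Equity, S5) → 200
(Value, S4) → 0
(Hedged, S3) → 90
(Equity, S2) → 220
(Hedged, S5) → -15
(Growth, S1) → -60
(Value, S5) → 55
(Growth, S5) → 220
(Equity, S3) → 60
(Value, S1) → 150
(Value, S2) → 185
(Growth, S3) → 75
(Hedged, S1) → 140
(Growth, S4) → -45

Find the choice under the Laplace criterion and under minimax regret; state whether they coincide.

laplace → Equity; minimax regret → Equity (agree)

Row averages: Value=70, Hedged=68, Growth=74, Equity=125
Highest average = 125 → Equity.
Column bests: S1=150, S2=220, S3=90, S4=70, S5=220.
Value regrets: 0, 35, 130, 70, 165 → max 165
Hedged regrets: 10, 85, 0, 80, 235 → max 235
Growth regrets: 210, 40, 15, 115, 0 → max 210
Equity regrets: 75, 0, 30, 0, 20 → max 75
Smallest max regret = 75 → Equity.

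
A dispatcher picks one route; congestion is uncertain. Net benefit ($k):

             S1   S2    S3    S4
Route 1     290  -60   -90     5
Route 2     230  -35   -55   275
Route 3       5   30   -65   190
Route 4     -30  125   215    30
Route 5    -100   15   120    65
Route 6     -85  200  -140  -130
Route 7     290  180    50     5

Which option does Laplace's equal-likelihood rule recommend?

Route 7

Row averages: Route 1=36.25, Route 2=103.75, Route 3=40, Route 4=85, Route 5=25, Route 6=-38.75, Route 7=131.25
Highest average = 131.25 → Route 7.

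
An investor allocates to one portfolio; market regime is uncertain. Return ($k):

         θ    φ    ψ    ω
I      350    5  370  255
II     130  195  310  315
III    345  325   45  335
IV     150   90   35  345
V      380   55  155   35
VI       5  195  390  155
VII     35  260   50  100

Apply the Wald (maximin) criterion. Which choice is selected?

Row minima: I=5, II=130, III=45, IV=35, V=35, VI=5, VII=35
Best worst-case = 130 → II.

II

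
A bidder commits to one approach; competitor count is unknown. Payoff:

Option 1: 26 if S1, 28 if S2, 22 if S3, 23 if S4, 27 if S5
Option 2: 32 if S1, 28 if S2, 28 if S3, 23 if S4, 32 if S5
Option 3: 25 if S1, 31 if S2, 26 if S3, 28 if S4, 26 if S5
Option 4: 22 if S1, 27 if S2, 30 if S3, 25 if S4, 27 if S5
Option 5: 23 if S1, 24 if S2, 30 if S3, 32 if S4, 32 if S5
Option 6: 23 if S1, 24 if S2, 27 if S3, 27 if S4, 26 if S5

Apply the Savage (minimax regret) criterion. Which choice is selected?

Option 3

Column bests: S1=32, S2=31, S3=30, S4=32, S5=32.
Option 1 regrets: 6, 3, 8, 9, 5 → max 9
Option 2 regrets: 0, 3, 2, 9, 0 → max 9
Option 3 regrets: 7, 0, 4, 4, 6 → max 7
Option 4 regrets: 10, 4, 0, 7, 5 → max 10
Option 5 regrets: 9, 7, 0, 0, 0 → max 9
Option 6 regrets: 9, 7, 3, 5, 6 → max 9
Smallest max regret = 7 → Option 3.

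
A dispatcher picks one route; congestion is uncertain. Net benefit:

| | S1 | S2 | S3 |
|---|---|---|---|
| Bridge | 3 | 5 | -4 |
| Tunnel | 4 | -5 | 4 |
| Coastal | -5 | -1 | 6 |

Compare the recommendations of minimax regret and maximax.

Column bests: S1=4, S2=5, S3=6.
Bridge regrets: 1, 0, 10 → max 10
Tunnel regrets: 0, 10, 2 → max 10
Coastal regrets: 9, 6, 0 → max 9
Smallest max regret = 9 → Coastal.
Row maxima: Bridge=5, Tunnel=4, Coastal=6
Best best-case = 6 → Coastal.

minimax regret → Coastal; maximax → Coastal (agree)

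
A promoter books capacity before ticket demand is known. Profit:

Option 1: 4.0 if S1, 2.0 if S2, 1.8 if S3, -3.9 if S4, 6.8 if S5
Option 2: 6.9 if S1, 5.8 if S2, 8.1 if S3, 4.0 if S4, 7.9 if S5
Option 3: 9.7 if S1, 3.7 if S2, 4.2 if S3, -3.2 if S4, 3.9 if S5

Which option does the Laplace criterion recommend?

Option 2

Row averages: Option 1=2.14, Option 2=6.54, Option 3=3.66
Highest average = 6.54 → Option 2.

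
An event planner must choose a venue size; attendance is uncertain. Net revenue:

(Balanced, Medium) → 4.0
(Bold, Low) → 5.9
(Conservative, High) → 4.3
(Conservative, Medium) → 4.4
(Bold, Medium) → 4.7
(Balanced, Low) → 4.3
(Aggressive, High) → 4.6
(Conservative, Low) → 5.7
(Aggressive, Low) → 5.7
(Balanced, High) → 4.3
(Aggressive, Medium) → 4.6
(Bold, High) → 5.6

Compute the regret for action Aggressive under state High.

Best payoff under High is 5.6.
Regret = 5.6 − 4.6 = 1.0.

1.0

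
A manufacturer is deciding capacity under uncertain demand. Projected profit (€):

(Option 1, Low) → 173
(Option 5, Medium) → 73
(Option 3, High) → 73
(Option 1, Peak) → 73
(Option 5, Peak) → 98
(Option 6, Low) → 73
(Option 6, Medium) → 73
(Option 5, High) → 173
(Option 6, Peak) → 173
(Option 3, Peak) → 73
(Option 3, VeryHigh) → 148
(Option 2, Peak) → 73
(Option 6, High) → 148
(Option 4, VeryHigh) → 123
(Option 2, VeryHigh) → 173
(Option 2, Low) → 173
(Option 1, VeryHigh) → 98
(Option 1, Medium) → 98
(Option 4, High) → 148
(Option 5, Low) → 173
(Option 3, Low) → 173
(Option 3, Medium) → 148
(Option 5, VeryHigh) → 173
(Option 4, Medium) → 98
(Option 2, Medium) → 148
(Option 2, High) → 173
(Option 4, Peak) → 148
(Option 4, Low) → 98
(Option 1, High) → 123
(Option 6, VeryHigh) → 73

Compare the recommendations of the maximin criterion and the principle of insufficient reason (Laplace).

maximin → Option 4; laplace → Option 2 (disagree)

Row minima: Option 1=73, Option 2=73, Option 3=73, Option 4=98, Option 5=73, Option 6=73
Best worst-case = 98 → Option 4.
Row averages: Option 1=113, Option 2=148, Option 3=123, Option 4=123, Option 5=138, Option 6=108
Highest average = 148 → Option 2.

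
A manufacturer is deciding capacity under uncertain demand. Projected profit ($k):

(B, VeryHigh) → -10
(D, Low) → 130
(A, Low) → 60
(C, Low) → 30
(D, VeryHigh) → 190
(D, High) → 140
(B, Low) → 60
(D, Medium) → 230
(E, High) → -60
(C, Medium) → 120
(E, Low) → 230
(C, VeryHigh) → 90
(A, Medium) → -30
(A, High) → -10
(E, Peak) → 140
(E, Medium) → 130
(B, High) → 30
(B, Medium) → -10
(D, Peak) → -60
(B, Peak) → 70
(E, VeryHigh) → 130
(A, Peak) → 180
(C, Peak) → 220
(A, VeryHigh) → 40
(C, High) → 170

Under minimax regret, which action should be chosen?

Column bests: Low=230, Medium=230, High=170, VeryHigh=190, Peak=220.
A regrets: 170, 260, 180, 150, 40 → max 260
B regrets: 170, 240, 140, 200, 150 → max 240
C regrets: 200, 110, 0, 100, 0 → max 200
D regrets: 100, 0, 30, 0, 280 → max 280
E regrets: 0, 100, 230, 60, 80 → max 230
Smallest max regret = 200 → C.

C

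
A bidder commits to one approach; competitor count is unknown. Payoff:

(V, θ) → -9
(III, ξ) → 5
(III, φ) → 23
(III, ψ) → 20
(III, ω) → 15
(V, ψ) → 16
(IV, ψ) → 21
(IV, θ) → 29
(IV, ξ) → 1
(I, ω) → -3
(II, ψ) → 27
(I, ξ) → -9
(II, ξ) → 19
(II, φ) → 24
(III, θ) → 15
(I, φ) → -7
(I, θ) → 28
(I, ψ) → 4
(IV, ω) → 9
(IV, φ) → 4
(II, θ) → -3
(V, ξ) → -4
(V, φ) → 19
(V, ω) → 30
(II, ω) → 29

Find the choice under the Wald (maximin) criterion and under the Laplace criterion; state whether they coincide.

Row minima: I=-9, II=-3, III=5, IV=1, V=-9
Best worst-case = 5 → III.
Row averages: I=2.6, II=19.2, III=15.6, IV=12.8, V=10.4
Highest average = 19.2 → II.

maximin → III; laplace → II (disagree)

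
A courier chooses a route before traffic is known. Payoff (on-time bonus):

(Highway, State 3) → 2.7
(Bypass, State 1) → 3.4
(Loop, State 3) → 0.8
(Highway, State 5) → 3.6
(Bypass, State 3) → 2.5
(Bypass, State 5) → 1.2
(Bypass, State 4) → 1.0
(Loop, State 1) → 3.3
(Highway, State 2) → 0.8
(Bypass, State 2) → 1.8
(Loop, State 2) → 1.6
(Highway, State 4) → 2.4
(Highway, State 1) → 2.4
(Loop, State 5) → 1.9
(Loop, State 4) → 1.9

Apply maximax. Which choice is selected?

Highway

Row maxima: Loop=3.3, Bypass=3.4, Highway=3.6
Best best-case = 3.6 → Highway.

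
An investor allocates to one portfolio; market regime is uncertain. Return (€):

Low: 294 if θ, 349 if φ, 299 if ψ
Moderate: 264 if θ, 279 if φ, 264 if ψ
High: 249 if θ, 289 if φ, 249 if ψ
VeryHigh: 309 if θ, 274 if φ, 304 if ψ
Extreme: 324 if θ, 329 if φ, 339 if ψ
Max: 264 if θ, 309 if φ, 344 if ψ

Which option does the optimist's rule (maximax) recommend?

Low

Row maxima: Low=349, Moderate=279, High=289, VeryHigh=309, Extreme=339, Max=344
Best best-case = 349 → Low.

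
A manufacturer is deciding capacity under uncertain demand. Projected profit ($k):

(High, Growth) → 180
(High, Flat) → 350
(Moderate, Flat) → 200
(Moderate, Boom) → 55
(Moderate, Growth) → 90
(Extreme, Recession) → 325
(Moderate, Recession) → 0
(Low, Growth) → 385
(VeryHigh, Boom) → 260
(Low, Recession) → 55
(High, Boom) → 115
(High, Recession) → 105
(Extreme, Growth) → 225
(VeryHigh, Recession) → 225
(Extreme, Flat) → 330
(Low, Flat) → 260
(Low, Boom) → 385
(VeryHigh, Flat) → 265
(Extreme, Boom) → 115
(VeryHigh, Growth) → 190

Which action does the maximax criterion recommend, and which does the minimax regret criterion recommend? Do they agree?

maximax → Low; minimax regret → VeryHigh (disagree)

Row maxima: Low=385, Moderate=200, High=350, VeryHigh=265, Extreme=330
Best best-case = 385 → Low.
Column bests: Recession=325, Flat=350, Growth=385, Boom=385.
Low regrets: 270, 90, 0, 0 → max 270
Moderate regrets: 325, 150, 295, 330 → max 330
High regrets: 220, 0, 205, 270 → max 270
VeryHigh regrets: 100, 85, 195, 125 → max 195
Extreme regrets: 0, 20, 160, 270 → max 270
Smallest max regret = 195 → VeryHigh.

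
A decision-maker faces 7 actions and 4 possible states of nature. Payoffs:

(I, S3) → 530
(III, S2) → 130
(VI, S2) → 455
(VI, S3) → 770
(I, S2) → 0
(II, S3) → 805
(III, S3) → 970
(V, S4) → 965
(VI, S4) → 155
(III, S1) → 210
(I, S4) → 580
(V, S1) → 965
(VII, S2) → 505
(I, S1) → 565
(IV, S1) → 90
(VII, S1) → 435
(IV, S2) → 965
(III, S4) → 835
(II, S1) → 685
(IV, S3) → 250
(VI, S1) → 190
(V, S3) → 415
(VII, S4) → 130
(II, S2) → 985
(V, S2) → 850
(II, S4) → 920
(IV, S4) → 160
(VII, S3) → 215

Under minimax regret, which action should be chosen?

Column bests: S1=965, S2=985, S3=970, S4=965.
I regrets: 400, 985, 440, 385 → max 985
II regrets: 280, 0, 165, 45 → max 280
III regrets: 755, 855, 0, 130 → max 855
IV regrets: 875, 20, 720, 805 → max 875
V regrets: 0, 135, 555, 0 → max 555
VI regrets: 775, 530, 200, 810 → max 810
VII regrets: 530, 480, 755, 835 → max 835
Smallest max regret = 280 → II.

II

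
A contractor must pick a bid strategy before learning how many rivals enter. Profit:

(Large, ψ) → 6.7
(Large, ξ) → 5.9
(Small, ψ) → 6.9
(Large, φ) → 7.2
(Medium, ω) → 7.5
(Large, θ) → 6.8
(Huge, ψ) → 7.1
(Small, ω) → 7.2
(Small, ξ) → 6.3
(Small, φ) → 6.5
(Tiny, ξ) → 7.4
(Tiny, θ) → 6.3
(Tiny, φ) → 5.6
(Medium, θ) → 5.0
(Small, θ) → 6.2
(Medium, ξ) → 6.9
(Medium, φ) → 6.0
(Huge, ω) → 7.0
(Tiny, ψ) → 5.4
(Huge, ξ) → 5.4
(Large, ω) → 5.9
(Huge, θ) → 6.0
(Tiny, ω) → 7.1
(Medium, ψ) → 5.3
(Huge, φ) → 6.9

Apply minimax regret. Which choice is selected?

Small

Column bests: θ=6.8, φ=7.2, ψ=7.1, ω=7.5, ξ=7.4.
Tiny regrets: 0.5, 1.6, 1.7, 0.4, 0.0 → max 1.7
Small regrets: 0.6, 0.7, 0.2, 0.3, 1.1 → max 1.1
Medium regrets: 1.8, 1.2, 1.8, 0.0, 0.5 → max 1.8
Large regrets: 0.0, 0.0, 0.4, 1.6, 1.5 → max 1.6
Huge regrets: 0.8, 0.3, 0.0, 0.5, 2.0 → max 2.0
Smallest max regret = 1.1 → Small.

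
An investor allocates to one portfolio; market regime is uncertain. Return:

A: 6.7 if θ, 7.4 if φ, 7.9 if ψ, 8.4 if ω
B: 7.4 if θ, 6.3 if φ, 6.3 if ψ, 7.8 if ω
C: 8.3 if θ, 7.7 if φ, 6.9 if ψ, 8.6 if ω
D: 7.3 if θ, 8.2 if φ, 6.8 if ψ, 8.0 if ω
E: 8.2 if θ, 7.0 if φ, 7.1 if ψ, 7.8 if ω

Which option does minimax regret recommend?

Column bests: θ=8.3, φ=8.2, ψ=7.9, ω=8.6.
A regrets: 1.6, 0.8, 0.0, 0.2 → max 1.6
B regrets: 0.9, 1.9, 1.6, 0.8 → max 1.9
C regrets: 0.0, 0.5, 1.0, 0.0 → max 1.0
D regrets: 1.0, 0.0, 1.1, 0.6 → max 1.1
E regrets: 0.1, 1.2, 0.8, 0.8 → max 1.2
Smallest max regret = 1.0 → C.

C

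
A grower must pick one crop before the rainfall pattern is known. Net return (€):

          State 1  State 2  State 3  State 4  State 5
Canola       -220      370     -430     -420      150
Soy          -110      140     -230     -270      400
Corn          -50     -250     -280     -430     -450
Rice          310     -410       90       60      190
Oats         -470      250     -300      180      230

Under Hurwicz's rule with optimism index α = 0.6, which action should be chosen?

Soy

Canola: 0.6·370 + 0.4·(-430) = 50
Soy: 0.6·400 + 0.4·(-270) = 132
Corn: 0.6·(-50) + 0.4·(-450) = -210
Rice: 0.6·310 + 0.4·(-410) = 22
Oats: 0.6·250 + 0.4·(-470) = -38
Highest Hurwicz score = 132 → Soy.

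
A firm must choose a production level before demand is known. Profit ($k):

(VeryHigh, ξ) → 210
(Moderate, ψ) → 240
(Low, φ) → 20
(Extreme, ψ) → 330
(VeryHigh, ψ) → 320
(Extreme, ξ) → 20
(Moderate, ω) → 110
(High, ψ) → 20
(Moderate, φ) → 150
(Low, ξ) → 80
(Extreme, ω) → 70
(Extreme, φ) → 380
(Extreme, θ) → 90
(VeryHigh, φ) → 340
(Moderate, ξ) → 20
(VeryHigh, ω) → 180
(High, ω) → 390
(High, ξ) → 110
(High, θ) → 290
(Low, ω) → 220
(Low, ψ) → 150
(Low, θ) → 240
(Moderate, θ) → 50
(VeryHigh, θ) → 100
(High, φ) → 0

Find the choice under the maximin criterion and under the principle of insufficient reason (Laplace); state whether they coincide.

maximin → VeryHigh; laplace → VeryHigh (agree)

Row minima: Low=20, Moderate=20, High=0, VeryHigh=100, Extreme=20
Best worst-case = 100 → VeryHigh.
Row averages: Low=142, Moderate=114, High=162, VeryHigh=230, Extreme=178
Highest average = 230 → VeryHigh.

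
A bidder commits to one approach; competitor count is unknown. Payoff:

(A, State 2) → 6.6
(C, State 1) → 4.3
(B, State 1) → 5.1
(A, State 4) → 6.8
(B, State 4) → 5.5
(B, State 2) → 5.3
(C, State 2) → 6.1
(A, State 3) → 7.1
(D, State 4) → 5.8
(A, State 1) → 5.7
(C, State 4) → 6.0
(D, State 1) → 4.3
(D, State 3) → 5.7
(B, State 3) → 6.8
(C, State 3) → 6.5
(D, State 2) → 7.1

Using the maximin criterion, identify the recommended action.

A

Row minima: A=5.7, B=5.1, C=4.3, D=4.3
Best worst-case = 5.7 → A.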